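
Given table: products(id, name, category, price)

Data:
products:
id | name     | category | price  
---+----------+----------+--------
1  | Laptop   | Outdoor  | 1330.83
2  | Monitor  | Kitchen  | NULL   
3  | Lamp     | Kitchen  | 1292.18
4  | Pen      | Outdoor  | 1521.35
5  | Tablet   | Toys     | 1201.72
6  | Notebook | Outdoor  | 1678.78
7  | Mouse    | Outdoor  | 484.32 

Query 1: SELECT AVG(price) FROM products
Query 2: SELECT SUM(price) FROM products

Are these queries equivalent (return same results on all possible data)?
No, not equivalent

Query 1 returns: [(1251.53,)]
Query 2 returns: [(7509.18,)]

Reason: AVG vs SUM give different aggregate values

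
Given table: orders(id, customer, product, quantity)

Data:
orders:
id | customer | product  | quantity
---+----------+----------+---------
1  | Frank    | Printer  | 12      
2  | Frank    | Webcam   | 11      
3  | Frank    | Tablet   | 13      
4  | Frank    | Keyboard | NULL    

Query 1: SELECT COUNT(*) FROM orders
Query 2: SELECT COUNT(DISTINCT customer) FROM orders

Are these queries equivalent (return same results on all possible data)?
No, not equivalent

Query 1 returns: [(4,)]
Query 2 returns: [(1,)]

Reason: COUNT(*) counts rows, COUNT(DISTINCT customer) counts unique customers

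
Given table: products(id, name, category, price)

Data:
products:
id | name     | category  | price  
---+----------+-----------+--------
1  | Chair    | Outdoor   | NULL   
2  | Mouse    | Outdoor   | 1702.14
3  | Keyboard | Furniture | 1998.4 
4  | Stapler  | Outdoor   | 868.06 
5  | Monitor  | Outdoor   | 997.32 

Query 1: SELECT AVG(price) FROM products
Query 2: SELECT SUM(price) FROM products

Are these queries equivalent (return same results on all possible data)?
No, not equivalent

Query 1 returns: [(1391.48,)]
Query 2 returns: [(5565.92,)]

Reason: AVG vs SUM give different aggregate values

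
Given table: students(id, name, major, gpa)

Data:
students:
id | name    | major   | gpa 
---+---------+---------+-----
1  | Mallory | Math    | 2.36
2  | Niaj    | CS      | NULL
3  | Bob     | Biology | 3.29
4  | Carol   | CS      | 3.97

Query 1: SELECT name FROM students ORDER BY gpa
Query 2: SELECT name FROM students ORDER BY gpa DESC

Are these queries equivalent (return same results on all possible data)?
No, not equivalent

Query 1 returns: [('Niaj',), ('Mallory',), ('Bob',), ('Carol',)]
Query 2 returns: [('Carol',), ('Bob',), ('Mallory',), ('Niaj',)]

Reason: ASC vs DESC gives opposite ordering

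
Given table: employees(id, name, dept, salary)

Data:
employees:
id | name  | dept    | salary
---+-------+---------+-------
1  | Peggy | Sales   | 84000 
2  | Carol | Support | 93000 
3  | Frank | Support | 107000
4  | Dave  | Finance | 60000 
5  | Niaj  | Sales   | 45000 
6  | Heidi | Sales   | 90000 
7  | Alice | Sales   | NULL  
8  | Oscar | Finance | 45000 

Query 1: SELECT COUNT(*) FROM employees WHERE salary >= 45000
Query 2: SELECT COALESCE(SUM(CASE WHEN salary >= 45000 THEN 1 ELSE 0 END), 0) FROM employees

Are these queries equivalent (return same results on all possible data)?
Yes, equivalent

Both queries return: [(7,)]

Reason: COUNT with WHERE vs conditional SUM (COALESCE handles empty-table NULL)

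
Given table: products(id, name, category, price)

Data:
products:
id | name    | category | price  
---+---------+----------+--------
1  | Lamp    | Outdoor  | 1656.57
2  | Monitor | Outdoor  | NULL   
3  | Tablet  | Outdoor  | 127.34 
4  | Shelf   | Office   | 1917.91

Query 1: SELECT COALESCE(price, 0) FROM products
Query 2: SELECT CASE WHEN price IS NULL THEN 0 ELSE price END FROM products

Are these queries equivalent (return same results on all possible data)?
Yes, equivalent

Both queries return: [(0,), (127.34,), (1656.57,), (1917.91,)]

Reason: COALESCE vs CASE for NULL handling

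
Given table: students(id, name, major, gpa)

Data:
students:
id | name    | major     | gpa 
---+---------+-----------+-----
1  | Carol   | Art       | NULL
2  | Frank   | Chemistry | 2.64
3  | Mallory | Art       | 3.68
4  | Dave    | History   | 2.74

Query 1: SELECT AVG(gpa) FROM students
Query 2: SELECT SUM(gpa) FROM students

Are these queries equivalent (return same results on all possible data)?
No, not equivalent

Query 1 returns: [(3.02,)]
Query 2 returns: [(9.06,)]

Reason: AVG vs SUM give different aggregate values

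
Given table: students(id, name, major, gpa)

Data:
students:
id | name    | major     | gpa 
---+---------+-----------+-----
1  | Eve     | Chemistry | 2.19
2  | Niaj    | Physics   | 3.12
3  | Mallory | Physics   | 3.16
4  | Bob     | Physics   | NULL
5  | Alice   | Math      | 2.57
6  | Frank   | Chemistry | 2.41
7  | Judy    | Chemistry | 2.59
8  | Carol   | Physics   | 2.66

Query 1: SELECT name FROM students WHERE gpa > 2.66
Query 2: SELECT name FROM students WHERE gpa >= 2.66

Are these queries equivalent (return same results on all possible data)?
No, not equivalent

Query 1 returns: [('Niaj',), ('Mallory',)]
Query 2 returns: [('Niaj',), ('Mallory',), ('Carol',)]

Reason: > vs >= gives different results when gpa = 2.66 exists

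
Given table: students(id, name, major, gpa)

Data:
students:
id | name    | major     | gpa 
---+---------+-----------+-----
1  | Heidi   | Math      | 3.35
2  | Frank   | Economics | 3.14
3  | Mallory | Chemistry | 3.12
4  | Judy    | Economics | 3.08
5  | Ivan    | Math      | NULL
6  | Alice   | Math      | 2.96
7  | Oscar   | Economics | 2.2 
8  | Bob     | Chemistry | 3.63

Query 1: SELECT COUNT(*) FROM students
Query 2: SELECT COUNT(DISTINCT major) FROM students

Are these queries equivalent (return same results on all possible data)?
No, not equivalent

Query 1 returns: [(8,)]
Query 2 returns: [(3,)]

Reason: COUNT(*) counts rows, COUNT(DISTINCT major) counts unique majors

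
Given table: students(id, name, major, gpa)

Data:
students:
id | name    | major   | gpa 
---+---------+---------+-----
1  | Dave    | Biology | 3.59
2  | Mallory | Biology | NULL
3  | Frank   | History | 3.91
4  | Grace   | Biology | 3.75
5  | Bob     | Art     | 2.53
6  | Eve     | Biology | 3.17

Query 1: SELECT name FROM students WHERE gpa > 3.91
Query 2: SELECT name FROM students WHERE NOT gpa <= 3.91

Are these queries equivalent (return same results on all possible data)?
Yes, equivalent

Both queries return: []

Reason: Both filter gpa > 3.91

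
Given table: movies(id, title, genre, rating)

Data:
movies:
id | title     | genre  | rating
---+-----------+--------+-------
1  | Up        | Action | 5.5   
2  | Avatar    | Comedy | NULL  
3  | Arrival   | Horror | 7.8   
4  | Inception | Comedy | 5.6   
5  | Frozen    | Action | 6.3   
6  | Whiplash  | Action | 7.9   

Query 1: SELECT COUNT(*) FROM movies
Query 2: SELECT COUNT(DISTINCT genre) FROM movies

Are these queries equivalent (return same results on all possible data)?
No, not equivalent

Query 1 returns: [(6,)]
Query 2 returns: [(3,)]

Reason: COUNT(*) counts rows, COUNT(DISTINCT genre) counts unique genres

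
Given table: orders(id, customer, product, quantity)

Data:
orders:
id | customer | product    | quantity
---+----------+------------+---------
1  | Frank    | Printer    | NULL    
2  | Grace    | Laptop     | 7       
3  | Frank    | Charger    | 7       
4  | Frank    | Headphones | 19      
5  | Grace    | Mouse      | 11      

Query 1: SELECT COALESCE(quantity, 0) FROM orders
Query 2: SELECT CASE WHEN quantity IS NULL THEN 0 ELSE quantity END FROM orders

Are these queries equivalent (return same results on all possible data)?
Yes, equivalent

Both queries return: [(0,), (7,), (7,), (11,), (19,)]

Reason: COALESCE vs CASE for NULL handling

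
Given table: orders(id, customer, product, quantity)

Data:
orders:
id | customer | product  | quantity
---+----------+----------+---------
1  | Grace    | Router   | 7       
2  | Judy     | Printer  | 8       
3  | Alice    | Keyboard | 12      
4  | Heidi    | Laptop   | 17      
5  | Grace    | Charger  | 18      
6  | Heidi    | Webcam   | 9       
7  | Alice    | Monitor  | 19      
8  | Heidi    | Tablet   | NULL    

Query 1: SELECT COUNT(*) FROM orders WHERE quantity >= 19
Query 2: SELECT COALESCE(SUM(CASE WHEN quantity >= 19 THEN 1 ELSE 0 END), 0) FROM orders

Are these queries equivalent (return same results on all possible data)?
Yes, equivalent

Both queries return: [(1,)]

Reason: COUNT with WHERE vs conditional SUM (COALESCE handles empty-table NULL)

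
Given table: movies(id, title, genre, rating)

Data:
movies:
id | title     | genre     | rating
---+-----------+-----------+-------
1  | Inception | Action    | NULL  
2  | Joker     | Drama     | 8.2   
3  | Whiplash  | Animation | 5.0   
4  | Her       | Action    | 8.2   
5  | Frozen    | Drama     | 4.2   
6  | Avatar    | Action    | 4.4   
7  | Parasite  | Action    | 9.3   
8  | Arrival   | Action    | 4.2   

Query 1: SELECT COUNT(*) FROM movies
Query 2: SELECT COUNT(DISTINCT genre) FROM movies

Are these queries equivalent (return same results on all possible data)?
No, not equivalent

Query 1 returns: [(8,)]
Query 2 returns: [(3,)]

Reason: COUNT(*) counts rows, COUNT(DISTINCT genre) counts unique genres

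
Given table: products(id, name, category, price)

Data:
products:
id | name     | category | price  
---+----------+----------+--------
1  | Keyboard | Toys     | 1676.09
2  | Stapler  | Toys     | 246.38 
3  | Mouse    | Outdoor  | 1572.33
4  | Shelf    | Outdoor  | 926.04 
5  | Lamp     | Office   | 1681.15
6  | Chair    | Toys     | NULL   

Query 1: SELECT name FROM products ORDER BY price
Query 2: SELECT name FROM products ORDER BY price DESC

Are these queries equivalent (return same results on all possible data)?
No, not equivalent

Query 1 returns: [('Chair',), ('Stapler',), ('Shelf',), ('Mouse',), ('Keyboard',), ('Lamp',)]
Query 2 returns: [('Lamp',), ('Keyboard',), ('Mouse',), ('Shelf',), ('Stapler',), ('Chair',)]

Reason: ASC vs DESC gives opposite ordering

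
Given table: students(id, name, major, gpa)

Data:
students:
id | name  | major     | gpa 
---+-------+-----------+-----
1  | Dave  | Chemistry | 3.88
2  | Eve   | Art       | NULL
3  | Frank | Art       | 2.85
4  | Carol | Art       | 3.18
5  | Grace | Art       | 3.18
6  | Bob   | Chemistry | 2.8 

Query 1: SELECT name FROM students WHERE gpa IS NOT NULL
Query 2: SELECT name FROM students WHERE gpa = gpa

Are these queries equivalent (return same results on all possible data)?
Yes, equivalent

Both queries return: [('Bob',), ('Carol',), ('Dave',), ('Frank',), ('Grace',)]

Reason: IS NOT NULL vs self-equality (both exclude NULLs)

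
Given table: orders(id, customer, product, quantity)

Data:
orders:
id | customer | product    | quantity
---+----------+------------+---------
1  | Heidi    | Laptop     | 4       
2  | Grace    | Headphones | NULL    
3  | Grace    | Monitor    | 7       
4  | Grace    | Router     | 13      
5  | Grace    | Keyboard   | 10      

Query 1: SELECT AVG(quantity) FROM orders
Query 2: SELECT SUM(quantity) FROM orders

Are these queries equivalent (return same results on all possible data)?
No, not equivalent

Query 1 returns: [(8.5,)]
Query 2 returns: [(34,)]

Reason: AVG vs SUM give different aggregate values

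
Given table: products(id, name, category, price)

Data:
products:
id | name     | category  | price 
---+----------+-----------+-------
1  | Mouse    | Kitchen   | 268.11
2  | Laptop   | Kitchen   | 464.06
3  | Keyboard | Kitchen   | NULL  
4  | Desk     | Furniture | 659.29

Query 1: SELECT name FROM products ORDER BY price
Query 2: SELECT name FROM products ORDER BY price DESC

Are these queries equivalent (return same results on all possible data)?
No, not equivalent

Query 1 returns: [('Keyboard',), ('Mouse',), ('Laptop',), ('Desk',)]
Query 2 returns: [('Desk',), ('Laptop',), ('Mouse',), ('Keyboard',)]

Reason: ASC vs DESC gives opposite ordering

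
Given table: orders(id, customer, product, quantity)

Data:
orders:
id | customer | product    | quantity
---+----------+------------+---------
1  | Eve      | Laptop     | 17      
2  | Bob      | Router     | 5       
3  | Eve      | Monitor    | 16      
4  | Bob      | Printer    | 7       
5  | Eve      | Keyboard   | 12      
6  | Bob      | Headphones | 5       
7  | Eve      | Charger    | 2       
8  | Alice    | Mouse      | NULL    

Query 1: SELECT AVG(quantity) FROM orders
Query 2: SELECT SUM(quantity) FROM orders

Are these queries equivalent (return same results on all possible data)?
No, not equivalent

Query 1 returns: [(9.142857142857142,)]
Query 2 returns: [(64,)]

Reason: AVG vs SUM give different aggregate values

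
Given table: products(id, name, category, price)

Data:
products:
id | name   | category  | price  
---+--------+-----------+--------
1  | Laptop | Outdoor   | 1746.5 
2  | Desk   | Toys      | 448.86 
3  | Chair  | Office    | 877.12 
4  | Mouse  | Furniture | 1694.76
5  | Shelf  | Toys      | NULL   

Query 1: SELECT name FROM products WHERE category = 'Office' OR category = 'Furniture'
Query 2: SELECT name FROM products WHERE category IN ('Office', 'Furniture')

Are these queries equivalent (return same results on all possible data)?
Yes, equivalent

Both queries return: [('Chair',), ('Mouse',)]

Reason: OR vs IN are equivalent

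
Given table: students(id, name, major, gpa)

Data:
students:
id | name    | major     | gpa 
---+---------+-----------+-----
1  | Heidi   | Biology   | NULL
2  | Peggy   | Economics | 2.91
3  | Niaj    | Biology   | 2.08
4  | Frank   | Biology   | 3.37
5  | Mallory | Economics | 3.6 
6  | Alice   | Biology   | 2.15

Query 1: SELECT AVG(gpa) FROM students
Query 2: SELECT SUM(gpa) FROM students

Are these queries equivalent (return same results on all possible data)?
No, not equivalent

Query 1 returns: [(2.822,)]
Query 2 returns: [(14.11,)]

Reason: AVG vs SUM give different aggregate values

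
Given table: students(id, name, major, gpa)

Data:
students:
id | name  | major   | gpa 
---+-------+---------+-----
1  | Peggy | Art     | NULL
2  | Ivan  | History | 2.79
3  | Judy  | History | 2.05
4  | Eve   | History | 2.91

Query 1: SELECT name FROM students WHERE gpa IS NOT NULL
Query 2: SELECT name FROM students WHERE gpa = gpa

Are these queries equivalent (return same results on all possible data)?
Yes, equivalent

Both queries return: [('Eve',), ('Ivan',), ('Judy',)]

Reason: IS NOT NULL vs self-equality (both exclude NULLs)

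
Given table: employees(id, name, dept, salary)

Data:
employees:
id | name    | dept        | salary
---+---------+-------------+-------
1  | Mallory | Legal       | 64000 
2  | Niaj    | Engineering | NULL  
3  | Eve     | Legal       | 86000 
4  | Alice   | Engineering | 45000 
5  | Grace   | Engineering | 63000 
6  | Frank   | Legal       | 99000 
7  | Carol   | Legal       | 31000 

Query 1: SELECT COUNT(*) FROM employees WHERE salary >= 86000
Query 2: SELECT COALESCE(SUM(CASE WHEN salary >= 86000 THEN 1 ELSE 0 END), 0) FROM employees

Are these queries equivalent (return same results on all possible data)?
Yes, equivalent

Both queries return: [(2,)]

Reason: COUNT with WHERE vs conditional SUM (COALESCE handles empty-table NULL)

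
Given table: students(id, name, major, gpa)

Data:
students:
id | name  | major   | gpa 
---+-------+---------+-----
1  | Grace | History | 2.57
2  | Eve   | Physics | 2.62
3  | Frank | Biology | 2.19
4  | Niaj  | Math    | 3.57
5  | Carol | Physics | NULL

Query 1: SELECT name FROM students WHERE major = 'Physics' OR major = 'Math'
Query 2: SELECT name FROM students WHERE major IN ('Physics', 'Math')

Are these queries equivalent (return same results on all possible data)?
Yes, equivalent

Both queries return: [('Carol',), ('Eve',), ('Niaj',)]

Reason: OR vs IN are equivalent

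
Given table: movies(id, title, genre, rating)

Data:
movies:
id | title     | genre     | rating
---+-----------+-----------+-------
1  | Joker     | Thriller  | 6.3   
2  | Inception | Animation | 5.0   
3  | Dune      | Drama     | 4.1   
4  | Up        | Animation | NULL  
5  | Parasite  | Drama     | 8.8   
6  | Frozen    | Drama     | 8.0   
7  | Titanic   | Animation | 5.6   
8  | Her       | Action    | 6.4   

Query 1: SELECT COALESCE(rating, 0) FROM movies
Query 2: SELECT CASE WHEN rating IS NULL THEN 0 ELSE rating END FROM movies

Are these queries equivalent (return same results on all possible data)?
Yes, equivalent

Both queries return: [(0,), (4.1,), (5.0,), (5.6,), (6.3,), (6.4,), (8.0,), (8.8,)]

Reason: COALESCE vs CASE for NULL handling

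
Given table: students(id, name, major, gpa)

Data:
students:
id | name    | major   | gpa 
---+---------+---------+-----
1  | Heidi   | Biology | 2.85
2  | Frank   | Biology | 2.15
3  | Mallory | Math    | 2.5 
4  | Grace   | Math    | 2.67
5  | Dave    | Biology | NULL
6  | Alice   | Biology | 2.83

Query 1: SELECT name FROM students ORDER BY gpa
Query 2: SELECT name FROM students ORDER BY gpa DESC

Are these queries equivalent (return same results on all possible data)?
No, not equivalent

Query 1 returns: [('Dave',), ('Frank',), ('Mallory',), ('Grace',), ('Alice',), ('Heidi',)]
Query 2 returns: [('Heidi',), ('Alice',), ('Grace',), ('Mallory',), ('Frank',), ('Dave',)]

Reason: ASC vs DESC gives opposite ordering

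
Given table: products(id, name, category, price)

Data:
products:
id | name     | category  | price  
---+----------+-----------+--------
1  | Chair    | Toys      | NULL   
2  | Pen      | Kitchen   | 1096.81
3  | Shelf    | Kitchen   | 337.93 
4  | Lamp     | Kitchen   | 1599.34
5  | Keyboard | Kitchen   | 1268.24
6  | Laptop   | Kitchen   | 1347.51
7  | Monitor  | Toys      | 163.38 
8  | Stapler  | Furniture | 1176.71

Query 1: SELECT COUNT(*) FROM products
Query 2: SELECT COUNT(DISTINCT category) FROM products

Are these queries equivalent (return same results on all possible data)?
No, not equivalent

Query 1 returns: [(8,)]
Query 2 returns: [(3,)]

Reason: COUNT(*) counts rows, COUNT(DISTINCT category) counts unique categorys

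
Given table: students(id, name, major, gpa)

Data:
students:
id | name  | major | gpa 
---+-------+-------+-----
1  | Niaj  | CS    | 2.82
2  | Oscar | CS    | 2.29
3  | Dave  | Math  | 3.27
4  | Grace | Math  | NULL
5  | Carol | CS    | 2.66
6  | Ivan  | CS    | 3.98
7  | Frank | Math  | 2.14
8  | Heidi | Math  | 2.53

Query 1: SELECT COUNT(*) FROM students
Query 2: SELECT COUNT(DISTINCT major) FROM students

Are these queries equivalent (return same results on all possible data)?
No, not equivalent

Query 1 returns: [(8,)]
Query 2 returns: [(2,)]

Reason: COUNT(*) counts rows, COUNT(DISTINCT major) counts unique majors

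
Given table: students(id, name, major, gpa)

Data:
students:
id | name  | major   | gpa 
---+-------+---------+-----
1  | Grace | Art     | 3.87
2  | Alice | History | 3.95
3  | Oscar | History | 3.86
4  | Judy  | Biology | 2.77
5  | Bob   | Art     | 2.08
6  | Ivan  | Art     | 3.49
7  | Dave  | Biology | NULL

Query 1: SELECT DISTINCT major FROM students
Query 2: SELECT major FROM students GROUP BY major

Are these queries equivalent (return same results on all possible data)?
Yes, equivalent

Both queries return: [('Art',), ('Biology',), ('History',)]

Reason: Both get unique majors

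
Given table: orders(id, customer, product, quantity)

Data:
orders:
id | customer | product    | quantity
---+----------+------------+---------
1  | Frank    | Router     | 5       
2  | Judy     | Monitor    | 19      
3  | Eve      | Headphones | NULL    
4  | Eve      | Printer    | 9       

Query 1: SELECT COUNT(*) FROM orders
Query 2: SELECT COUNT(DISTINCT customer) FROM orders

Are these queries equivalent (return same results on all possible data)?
No, not equivalent

Query 1 returns: [(4,)]
Query 2 returns: [(3,)]

Reason: COUNT(*) counts rows, COUNT(DISTINCT customer) counts unique customers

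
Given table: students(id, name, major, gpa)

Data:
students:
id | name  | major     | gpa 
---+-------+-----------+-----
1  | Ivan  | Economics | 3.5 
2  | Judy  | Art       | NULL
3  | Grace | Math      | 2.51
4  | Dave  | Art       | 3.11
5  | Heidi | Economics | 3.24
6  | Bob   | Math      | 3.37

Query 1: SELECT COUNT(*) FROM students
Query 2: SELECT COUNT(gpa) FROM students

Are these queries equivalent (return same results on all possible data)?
No, not equivalent

Query 1 returns: [(6,)]
Query 2 returns: [(5,)]

Reason: COUNT(*) includes NULLs, COUNT(column) excludes them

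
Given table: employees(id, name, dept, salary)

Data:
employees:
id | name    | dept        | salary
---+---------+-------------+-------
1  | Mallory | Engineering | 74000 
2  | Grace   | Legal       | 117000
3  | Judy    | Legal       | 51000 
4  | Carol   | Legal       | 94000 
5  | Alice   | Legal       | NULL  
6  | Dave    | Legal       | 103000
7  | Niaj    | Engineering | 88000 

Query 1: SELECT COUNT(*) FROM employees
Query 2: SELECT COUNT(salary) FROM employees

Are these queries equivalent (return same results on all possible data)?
No, not equivalent

Query 1 returns: [(7,)]
Query 2 returns: [(6,)]

Reason: COUNT(*) includes NULLs, COUNT(column) excludes them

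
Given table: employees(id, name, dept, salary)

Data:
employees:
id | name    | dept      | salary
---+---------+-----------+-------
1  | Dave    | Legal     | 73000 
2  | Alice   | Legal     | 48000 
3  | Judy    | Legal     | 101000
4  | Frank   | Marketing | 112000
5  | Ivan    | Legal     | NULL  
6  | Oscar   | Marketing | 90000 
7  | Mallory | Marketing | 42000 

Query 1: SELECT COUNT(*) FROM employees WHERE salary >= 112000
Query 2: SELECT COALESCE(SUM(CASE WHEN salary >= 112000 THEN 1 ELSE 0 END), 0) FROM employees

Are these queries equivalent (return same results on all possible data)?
Yes, equivalent

Both queries return: [(1,)]

Reason: COUNT with WHERE vs conditional SUM (COALESCE handles empty-table NULL)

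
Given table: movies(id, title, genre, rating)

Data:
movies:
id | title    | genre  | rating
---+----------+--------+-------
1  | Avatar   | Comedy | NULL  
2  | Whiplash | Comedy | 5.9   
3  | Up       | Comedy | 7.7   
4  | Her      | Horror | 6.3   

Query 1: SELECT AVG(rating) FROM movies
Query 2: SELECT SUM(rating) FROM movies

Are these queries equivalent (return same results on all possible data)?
No, not equivalent

Query 1 returns: [(6.633333333333333,)]
Query 2 returns: [(19.9,)]

Reason: AVG vs SUM give different aggregate values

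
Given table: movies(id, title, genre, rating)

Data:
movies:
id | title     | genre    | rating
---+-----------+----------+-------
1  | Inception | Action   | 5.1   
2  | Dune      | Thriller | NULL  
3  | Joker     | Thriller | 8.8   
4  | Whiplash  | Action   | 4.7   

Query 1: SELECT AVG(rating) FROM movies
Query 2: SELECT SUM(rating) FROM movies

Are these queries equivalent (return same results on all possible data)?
No, not equivalent

Query 1 returns: [(6.2,)]
Query 2 returns: [(18.6,)]

Reason: AVG vs SUM give different aggregate values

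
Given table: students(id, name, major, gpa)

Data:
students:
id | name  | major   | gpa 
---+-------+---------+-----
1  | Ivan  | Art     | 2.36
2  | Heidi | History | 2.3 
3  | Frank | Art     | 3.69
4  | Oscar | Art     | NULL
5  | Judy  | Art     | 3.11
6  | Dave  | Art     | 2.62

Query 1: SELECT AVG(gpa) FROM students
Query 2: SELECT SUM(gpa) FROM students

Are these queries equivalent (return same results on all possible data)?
No, not equivalent

Query 1 returns: [(2.816,)]
Query 2 returns: [(14.08,)]

Reason: AVG vs SUM give different aggregate values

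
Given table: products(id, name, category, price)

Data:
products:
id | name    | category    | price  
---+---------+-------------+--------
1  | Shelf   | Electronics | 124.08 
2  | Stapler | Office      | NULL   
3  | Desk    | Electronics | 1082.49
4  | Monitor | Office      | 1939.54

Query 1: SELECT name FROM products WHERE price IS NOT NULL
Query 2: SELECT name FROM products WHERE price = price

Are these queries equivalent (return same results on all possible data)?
Yes, equivalent

Both queries return: [('Desk',), ('Monitor',), ('Shelf',)]

Reason: IS NOT NULL vs self-equality (both exclude NULLs)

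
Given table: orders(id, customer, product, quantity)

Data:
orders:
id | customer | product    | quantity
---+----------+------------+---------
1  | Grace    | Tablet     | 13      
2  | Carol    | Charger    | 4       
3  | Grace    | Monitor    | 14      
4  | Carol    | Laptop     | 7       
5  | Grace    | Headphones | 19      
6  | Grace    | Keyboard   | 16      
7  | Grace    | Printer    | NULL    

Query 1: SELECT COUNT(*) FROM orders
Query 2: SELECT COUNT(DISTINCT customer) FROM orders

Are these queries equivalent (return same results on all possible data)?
No, not equivalent

Query 1 returns: [(7,)]
Query 2 returns: [(2,)]

Reason: COUNT(*) counts rows, COUNT(DISTINCT customer) counts unique customers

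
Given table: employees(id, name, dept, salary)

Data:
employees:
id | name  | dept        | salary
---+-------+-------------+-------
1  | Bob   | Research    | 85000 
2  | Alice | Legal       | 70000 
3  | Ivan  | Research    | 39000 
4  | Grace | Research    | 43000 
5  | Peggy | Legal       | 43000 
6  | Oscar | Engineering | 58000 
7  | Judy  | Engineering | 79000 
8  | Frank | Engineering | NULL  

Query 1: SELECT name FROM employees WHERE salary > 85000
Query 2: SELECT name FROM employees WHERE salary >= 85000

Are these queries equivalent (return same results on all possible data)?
No, not equivalent

Query 1 returns: []
Query 2 returns: [('Bob',)]

Reason: > vs >= gives different results when salary = 85000 exists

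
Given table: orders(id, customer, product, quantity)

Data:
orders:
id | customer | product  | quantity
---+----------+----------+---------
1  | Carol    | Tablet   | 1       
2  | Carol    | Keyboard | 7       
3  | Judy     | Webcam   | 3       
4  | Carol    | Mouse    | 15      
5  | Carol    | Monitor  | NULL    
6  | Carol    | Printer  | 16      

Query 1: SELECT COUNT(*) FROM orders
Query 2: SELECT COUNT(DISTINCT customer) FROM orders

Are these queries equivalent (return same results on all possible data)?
No, not equivalent

Query 1 returns: [(6,)]
Query 2 returns: [(2,)]

Reason: COUNT(*) counts rows, COUNT(DISTINCT customer) counts unique customers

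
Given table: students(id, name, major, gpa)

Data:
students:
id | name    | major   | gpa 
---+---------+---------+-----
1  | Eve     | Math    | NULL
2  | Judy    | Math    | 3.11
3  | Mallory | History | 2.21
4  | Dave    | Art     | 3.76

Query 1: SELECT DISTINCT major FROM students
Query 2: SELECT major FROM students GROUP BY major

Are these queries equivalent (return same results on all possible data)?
Yes, equivalent

Both queries return: [('Art',), ('History',), ('Math',)]

Reason: Both get unique majors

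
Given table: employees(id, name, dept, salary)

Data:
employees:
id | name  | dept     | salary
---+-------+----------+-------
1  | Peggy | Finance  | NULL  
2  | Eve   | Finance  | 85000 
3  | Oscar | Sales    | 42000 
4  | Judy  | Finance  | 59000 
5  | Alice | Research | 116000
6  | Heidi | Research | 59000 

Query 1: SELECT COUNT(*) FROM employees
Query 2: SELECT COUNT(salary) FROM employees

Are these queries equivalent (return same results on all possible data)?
No, not equivalent

Query 1 returns: [(6,)]
Query 2 returns: [(5,)]

Reason: COUNT(*) includes NULLs, COUNT(column) excludes them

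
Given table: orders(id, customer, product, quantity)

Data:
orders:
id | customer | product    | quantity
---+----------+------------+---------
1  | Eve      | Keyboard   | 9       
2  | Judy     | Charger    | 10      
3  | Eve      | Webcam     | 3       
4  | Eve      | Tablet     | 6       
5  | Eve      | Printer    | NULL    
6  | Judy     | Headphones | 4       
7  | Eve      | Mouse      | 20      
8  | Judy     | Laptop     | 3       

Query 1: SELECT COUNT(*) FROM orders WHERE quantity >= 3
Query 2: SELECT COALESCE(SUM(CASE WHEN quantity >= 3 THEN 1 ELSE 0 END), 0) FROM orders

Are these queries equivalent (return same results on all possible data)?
Yes, equivalent

Both queries return: [(7,)]

Reason: COUNT with WHERE vs conditional SUM (COALESCE handles empty-table NULL)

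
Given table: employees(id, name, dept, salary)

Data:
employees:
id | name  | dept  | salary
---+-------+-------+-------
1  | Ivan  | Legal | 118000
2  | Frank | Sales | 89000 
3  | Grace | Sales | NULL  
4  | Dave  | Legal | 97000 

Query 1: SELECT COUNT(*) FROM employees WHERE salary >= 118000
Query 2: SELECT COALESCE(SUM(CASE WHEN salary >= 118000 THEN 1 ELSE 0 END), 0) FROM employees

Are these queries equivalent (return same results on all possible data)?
Yes, equivalent

Both queries return: [(1,)]

Reason: COUNT with WHERE vs conditional SUM (COALESCE handles empty-table NULL)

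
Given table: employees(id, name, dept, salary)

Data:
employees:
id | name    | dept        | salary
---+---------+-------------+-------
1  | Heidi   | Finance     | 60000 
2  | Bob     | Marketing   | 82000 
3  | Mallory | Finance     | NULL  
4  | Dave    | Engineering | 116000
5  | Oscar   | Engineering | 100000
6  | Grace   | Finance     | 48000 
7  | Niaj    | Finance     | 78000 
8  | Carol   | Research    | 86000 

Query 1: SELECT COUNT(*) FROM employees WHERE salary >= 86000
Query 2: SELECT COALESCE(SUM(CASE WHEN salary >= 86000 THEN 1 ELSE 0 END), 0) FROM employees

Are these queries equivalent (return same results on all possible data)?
Yes, equivalent

Both queries return: [(3,)]

Reason: COUNT with WHERE vs conditional SUM (COALESCE handles empty-table NULL)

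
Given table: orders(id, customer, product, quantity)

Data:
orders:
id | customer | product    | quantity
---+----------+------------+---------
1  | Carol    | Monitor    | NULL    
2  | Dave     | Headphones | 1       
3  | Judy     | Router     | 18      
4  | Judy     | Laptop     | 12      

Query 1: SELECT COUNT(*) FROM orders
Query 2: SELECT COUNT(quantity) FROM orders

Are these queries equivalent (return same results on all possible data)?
No, not equivalent

Query 1 returns: [(4,)]
Query 2 returns: [(3,)]

Reason: COUNT(*) includes NULLs, COUNT(column) excludes them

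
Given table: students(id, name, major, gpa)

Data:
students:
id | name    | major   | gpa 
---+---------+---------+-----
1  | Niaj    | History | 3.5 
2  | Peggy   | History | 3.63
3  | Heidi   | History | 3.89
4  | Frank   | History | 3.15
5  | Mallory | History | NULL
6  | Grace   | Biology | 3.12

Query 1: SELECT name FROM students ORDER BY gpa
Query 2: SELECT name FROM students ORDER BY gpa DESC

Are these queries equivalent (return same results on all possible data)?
No, not equivalent

Query 1 returns: [('Mallory',), ('Grace',), ('Frank',), ('Niaj',), ('Peggy',), ('Heidi',)]
Query 2 returns: [('Heidi',), ('Peggy',), ('Niaj',), ('Frank',), ('Grace',), ('Mallory',)]

Reason: ASC vs DESC gives opposite ordering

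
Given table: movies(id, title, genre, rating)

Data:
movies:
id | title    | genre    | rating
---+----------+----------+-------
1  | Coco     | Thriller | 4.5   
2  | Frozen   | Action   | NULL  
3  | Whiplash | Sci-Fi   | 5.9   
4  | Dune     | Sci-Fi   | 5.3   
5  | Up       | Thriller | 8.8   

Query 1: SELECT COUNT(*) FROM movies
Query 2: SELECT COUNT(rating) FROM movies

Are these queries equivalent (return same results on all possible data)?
No, not equivalent

Query 1 returns: [(5,)]
Query 2 returns: [(4,)]

Reason: COUNT(*) includes NULLs, COUNT(column) excludes them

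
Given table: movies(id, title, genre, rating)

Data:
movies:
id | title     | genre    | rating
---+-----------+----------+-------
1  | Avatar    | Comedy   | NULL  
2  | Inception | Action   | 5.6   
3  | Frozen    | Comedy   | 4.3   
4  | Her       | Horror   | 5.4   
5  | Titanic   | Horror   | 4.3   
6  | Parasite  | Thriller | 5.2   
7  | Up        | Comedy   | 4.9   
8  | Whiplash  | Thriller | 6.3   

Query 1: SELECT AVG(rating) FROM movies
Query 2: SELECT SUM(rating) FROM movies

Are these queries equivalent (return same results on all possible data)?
No, not equivalent

Query 1 returns: [(5.142857142857143,)]
Query 2 returns: [(36.0,)]

Reason: AVG vs SUM give different aggregate values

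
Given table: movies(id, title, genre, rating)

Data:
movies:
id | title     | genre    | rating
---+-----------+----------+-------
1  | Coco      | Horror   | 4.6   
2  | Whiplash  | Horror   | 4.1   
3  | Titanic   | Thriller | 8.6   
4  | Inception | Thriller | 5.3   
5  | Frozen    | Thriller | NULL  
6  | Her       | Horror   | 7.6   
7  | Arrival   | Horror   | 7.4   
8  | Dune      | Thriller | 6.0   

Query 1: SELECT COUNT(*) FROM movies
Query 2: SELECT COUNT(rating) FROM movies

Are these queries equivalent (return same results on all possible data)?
No, not equivalent

Query 1 returns: [(8,)]
Query 2 returns: [(7,)]

Reason: COUNT(*) includes NULLs, COUNT(column) excludes them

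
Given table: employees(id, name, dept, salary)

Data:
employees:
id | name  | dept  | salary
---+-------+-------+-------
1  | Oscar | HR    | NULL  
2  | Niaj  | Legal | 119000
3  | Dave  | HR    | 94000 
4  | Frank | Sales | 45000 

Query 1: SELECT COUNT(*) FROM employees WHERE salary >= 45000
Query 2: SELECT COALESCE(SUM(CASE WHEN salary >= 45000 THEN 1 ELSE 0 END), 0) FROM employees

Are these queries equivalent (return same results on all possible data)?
Yes, equivalent

Both queries return: [(3,)]

Reason: COUNT with WHERE vs conditional SUM (COALESCE handles empty-table NULL)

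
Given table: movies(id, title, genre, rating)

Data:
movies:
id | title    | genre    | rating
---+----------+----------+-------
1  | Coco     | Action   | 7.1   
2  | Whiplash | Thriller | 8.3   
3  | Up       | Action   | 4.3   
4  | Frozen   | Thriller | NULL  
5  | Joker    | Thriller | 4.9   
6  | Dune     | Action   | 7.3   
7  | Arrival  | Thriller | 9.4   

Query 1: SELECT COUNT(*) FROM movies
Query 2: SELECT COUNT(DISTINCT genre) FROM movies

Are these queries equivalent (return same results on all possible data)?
No, not equivalent

Query 1 returns: [(7,)]
Query 2 returns: [(2,)]

Reason: COUNT(*) counts rows, COUNT(DISTINCT genre) counts unique genres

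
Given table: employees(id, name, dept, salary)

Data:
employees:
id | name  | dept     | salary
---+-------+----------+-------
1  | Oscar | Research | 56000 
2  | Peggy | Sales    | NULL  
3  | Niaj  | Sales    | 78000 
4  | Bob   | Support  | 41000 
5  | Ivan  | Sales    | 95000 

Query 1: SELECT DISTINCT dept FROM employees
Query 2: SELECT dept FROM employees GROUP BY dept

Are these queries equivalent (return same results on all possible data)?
Yes, equivalent

Both queries return: [('Research',), ('Sales',), ('Support',)]

Reason: Both get unique depts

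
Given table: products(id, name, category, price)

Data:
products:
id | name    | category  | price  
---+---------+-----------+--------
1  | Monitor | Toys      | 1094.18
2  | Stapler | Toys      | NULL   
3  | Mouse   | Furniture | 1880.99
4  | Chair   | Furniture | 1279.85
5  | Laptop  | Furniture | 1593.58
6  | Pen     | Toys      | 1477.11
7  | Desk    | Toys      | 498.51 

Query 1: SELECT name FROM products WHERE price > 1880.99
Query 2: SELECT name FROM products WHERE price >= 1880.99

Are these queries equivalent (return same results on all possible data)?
No, not equivalent

Query 1 returns: []
Query 2 returns: [('Mouse',)]

Reason: > vs >= gives different results when price = 1880.99 exists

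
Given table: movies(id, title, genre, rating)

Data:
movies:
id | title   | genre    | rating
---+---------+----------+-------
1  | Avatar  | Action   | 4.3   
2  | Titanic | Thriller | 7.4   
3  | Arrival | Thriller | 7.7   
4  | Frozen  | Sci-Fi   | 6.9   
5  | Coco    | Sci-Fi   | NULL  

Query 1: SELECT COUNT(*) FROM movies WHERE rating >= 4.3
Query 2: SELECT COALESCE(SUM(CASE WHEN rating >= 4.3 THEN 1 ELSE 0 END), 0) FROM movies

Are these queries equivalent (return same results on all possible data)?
Yes, equivalent

Both queries return: [(4,)]

Reason: COUNT with WHERE vs conditional SUM (COALESCE handles empty-table NULL)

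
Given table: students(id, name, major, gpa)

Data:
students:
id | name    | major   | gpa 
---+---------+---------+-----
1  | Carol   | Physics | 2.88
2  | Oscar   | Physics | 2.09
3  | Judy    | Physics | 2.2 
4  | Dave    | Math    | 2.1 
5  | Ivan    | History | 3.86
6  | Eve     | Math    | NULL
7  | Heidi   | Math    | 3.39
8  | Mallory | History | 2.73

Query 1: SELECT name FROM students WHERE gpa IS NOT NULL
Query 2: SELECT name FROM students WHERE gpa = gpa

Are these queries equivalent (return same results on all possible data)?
Yes, equivalent

Both queries return: [('Carol',), ('Dave',), ('Heidi',), ('Ivan',), ('Judy',), ('Mallory',), ('Oscar',)]

Reason: IS NOT NULL vs self-equality (both exclude NULLs)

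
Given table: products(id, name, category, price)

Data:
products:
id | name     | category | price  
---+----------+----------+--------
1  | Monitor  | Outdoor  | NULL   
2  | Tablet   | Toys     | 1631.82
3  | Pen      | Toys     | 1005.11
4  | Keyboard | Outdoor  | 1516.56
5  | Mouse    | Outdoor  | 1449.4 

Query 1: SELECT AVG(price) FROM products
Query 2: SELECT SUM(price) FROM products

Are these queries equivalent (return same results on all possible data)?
No, not equivalent

Query 1 returns: [(1400.7225,)]
Query 2 returns: [(5602.89,)]

Reason: AVG vs SUM give different aggregate values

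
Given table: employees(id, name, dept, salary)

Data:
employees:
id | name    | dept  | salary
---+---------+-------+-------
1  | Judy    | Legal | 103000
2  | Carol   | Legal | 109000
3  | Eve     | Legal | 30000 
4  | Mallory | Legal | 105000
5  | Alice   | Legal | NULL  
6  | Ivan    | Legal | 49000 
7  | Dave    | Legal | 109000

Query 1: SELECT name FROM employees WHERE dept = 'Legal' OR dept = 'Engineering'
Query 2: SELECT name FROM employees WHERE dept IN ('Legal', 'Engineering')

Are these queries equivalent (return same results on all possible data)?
Yes, equivalent

Both queries return: [('Alice',), ('Carol',), ('Dave',), ('Eve',), ('Ivan',), ('Judy',), ('Mallory',)]

Reason: OR vs IN are equivalent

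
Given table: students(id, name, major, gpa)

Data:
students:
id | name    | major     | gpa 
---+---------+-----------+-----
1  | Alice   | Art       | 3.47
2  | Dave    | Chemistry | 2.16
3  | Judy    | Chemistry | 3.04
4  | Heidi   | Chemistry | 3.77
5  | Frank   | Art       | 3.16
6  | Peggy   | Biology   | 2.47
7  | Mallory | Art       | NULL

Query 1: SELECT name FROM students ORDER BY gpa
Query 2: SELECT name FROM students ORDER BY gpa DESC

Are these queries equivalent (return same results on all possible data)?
No, not equivalent

Query 1 returns: [('Mallory',), ('Dave',), ('Peggy',), ('Judy',), ('Frank',), ('Alice',), ('Heidi',)]
Query 2 returns: [('Heidi',), ('Alice',), ('Frank',), ('Judy',), ('Peggy',), ('Dave',), ('Mallory',)]

Reason: ASC vs DESC gives opposite ordering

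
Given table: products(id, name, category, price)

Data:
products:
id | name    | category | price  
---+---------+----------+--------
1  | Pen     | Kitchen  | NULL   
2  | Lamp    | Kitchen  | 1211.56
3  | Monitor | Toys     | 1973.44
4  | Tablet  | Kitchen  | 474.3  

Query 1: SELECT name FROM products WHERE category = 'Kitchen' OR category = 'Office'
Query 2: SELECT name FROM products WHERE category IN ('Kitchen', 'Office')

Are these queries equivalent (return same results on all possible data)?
Yes, equivalent

Both queries return: [('Lamp',), ('Pen',), ('Tablet',)]

Reason: OR vs IN are equivalent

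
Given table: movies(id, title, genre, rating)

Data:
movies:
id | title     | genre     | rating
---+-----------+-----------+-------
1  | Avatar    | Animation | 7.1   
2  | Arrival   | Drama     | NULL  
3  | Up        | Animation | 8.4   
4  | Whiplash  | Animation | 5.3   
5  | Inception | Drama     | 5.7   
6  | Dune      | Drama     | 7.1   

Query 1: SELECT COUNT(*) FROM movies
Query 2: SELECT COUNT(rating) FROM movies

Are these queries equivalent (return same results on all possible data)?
No, not equivalent

Query 1 returns: [(6,)]
Query 2 returns: [(5,)]

Reason: COUNT(*) includes NULLs, COUNT(column) excludes them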